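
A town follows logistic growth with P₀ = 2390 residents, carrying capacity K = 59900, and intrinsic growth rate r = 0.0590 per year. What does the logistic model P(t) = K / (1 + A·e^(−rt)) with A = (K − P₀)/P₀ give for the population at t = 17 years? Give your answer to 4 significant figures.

A = (59900 − 2390)/2390 = 24.06276
P(17) = 59900 / (1 + 24.06276·e^(−0.059·17)) = 59900 / (1 + 24.06276·0.366777)
= 59900 / 9.82568 ≈ 6096.27

≈ 6,096 residents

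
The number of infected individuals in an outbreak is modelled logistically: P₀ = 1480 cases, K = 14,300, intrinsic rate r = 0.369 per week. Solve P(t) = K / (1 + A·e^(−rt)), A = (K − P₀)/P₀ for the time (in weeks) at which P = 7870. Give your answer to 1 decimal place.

A = (14300 − 1480)/1480 = 8.66216
7870 = 14300/(1 + 8.66216·e^(−0.369t)) → 1 + 8.66216·e^(−0.369t) = 1.81703
e^(−0.369t) = 0.094321 → t = ln(10.60206)/0.369 = 2.36105/0.369

t ≈ 6.4 weeks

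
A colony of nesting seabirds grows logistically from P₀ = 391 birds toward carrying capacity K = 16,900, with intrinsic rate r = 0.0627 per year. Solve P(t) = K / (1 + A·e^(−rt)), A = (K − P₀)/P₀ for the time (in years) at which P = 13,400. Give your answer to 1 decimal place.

t ≈ 81.1 years

A = (16900 − 391)/391 = 42.22251
13400 = 16900/(1 + 42.22251·e^(−0.0627t)) → 1 + 42.22251·e^(−0.0627t) = 1.26119
e^(−0.0627t) = 0.006186 → t = ln(161.65188)/0.0627 = 5.08545/0.0627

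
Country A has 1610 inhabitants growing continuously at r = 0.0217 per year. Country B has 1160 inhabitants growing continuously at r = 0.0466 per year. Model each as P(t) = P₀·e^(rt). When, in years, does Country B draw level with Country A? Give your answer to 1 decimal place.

1610·e^(0.0217t) = 1160·e^(0.0466t)
1610/1160 = e^((0.0466 − 0.0217)t) → ln(1.38793) = 0.0249·t
t = 0.32781 / 0.0249

t ≈ 13.2 years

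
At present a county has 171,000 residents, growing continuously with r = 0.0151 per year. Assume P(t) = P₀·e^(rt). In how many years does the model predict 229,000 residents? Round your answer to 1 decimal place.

t ≈ 19.3 years

229000 = 171000 · e^(0.0151·t)
t = ln(229000/171000) / 0.0151 = ln(1.33918) / 0.0151 = 0.29206 / 0.0151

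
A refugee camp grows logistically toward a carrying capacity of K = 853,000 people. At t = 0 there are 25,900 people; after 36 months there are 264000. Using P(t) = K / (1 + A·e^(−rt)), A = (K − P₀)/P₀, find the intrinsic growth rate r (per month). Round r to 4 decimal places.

r ≈ 0.0739 per month

A = (853000 − 25900)/25900 = 31.93436
264000 = 853000/(1 + 31.93436·e^(−r·36)) → e^(−36r) = (3.23106 − 1)/31.93436 = 0.069864
r = −ln(0.069864)/36 = 2.66121/36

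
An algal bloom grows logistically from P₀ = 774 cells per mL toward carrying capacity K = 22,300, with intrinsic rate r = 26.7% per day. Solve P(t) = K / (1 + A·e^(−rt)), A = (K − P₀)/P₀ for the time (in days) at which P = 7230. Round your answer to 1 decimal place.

t ≈ 9.7 days

A = (22300 − 774)/774 = 27.81137
7230 = 22300/(1 + 27.81137·e^(−0.267t)) → 1 + 27.81137·e^(−0.267t) = 3.08437
e^(−0.267t) = 0.074947 → t = ln(13.34281)/0.267 = 2.59098/0.267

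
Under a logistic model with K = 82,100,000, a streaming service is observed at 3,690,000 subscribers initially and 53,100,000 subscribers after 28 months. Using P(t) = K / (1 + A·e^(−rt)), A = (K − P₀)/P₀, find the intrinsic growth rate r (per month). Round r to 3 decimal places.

r ≈ 0.131 per month

A = (82100000 − 3690000)/3690000 = 21.24932
53100000 = 82100000/(1 + 21.24932·e^(−r·28)) → e^(−28r) = (1.54614 − 1)/21.24932 = 0.025701
r = −ln(0.025701)/28 = 3.66121/28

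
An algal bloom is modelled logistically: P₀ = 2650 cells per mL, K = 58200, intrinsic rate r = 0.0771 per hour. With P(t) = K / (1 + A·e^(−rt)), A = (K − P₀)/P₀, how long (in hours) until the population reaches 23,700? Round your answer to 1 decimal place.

A = (58200 − 2650)/2650 = 20.96226
23700 = 58200/(1 + 20.96226·e^(−0.0771t)) → 1 + 20.96226·e^(−0.0771t) = 2.4557
e^(−0.0771t) = 0.069444 → t = ln(14.40016)/0.0771 = 2.66724/0.0771

t ≈ 34.6 hours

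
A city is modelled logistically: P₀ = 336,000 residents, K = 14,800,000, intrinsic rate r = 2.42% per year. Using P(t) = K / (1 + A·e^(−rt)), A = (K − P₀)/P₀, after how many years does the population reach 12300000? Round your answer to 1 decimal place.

A = (14800000 − 336000)/336000 = 43.04762
12300000 = 14800000/(1 + 43.04762·e^(−0.0242t)) → 1 + 43.04762·e^(−0.0242t) = 1.20325
e^(−0.0242t) = 0.004722 → t = ln(211.79429)/0.0242 = 5.35562/0.0242

t ≈ 221.3 years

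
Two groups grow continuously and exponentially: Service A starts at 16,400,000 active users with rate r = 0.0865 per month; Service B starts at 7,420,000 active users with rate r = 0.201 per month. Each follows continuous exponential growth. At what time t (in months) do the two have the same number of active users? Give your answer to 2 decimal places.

t ≈ 6.93 months

16400000·e^(0.0865t) = 7420000·e^(0.201t)
16400000/7420000 = e^((0.201 − 0.0865)t) → ln(2.21024) = 0.1145·t
t = 0.7931 / 0.1145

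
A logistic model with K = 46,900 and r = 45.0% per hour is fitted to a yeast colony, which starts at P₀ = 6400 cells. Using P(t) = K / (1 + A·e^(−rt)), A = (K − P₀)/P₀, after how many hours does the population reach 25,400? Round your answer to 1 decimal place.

t ≈ 4.5 hours

A = (46900 − 6400)/6400 = 6.32812
25400 = 46900/(1 + 6.32812·e^(−0.45t)) → 1 + 6.32812·e^(−0.45t) = 1.84646
e^(−0.45t) = 0.133761 → t = ln(7.47602)/0.45 = 2.0117/0.45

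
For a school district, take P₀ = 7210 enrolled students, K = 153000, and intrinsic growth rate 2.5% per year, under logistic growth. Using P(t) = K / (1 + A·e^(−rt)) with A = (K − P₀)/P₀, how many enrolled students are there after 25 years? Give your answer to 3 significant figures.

≈ 12,900 enrolled students

A = (153000 − 7210)/7210 = 20.22053
P(25) = 153000 / (1 + 20.22053·e^(−0.025·25)) = 153000 / (1 + 20.22053·0.535261)
= 153000 / 11.82327 ≈ 12940.58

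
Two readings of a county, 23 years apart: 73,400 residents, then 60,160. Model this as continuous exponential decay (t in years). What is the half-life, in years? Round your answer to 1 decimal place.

half-life ≈ 80.1 years

r = ln(60160/73400) / 23 = ln(0.81962) / 23 ≈ -0.008649 per year
half-life = ln 2 / |r| = 0.69315 / 0.008649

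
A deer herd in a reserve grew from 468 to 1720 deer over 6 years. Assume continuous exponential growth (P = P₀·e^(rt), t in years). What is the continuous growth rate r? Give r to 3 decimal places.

1720 = 468 · e^(r·6)
e^(6r) = 1720/468 = 3.67521
r = ln(3.67521) / 6 = 1.30161 / 6

r ≈ 0.217 per year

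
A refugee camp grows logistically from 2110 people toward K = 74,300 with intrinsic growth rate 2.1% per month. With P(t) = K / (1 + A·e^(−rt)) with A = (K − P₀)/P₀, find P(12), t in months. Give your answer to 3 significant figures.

≈ 2,690 people

A = (74300 − 2110)/2110 = 34.21327
P(12) = 74300 / (1 + 34.21327·e^(−0.021·12)) = 74300 / (1 + 34.21327·0.777245)
= 74300 / 27.59208 ≈ 2692.8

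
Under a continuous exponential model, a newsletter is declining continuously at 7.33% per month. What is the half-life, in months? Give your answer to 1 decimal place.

half-life ≈ 9.5 months

half-life = ln(2) / |r| = 0.69315 / 0.0733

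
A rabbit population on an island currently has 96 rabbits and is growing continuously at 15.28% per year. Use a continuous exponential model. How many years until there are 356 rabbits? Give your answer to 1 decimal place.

t ≈ 8.6 years

356 = 96 · e^(0.1528·t)
t = ln(356/96) / 0.1528 = ln(3.70833) / 0.1528 = 1.31058 / 0.1528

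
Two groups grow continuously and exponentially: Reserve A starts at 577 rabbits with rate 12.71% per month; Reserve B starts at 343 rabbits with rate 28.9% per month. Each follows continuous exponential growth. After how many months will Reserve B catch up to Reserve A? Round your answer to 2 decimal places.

t ≈ 3.21 months

577·e^(0.1271t) = 343·e^(0.289t)
577/343 = e^((0.289 − 0.1271)t) → ln(1.68222) = 0.1619·t
t = 0.52011 / 0.1619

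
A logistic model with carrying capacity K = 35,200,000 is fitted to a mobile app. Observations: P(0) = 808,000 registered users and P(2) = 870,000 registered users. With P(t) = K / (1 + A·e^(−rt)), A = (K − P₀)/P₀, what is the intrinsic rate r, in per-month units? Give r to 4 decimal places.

r ≈ 0.0379 per month

A = (35200000 − 808000)/808000 = 42.56436
870000 = 35200000/(1 + 42.56436·e^(−r·2)) → e^(−2r) = (40.45977 − 1)/42.56436 = 0.927061
r = −ln(0.927061)/2 = 0.07574/2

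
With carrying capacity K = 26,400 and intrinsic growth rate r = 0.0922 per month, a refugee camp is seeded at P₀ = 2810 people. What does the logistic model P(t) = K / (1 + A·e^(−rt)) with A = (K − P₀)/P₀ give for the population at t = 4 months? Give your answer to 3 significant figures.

A = (26400 − 2810)/2810 = 8.39502
P(4) = 26400 / (1 + 8.39502·e^(−0.0922·4)) = 26400 / (1 + 8.39502·0.691564)
= 26400 / 6.80569 ≈ 3879.11

≈ 3,880 people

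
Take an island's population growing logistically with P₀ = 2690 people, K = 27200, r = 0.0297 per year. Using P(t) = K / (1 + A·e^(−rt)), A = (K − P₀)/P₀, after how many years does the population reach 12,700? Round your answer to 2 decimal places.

A = (27200 − 2690)/2690 = 9.11152
12700 = 27200/(1 + 9.11152·e^(−0.0297t)) → 1 + 9.11152·e^(−0.0297t) = 2.14173
e^(−0.0297t) = 0.125306 → t = ln(7.98044)/0.0297 = 2.07699/0.0297

t ≈ 69.93 years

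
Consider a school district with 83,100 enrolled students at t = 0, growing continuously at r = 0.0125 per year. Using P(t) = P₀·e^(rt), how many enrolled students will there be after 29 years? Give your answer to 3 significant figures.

P(29) = 83100 · e^(0.0125·29) = 83100 · e^(0.3625)
= 83100 · 1.43692 ≈ 119407.82

≈ 119,000 enrolled students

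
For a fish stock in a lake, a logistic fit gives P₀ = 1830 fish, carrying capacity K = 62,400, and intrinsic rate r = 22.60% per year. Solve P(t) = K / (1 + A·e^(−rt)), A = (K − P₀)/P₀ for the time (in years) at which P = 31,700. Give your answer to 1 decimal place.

A = (62400 − 1830)/1830 = 33.09836
31700 = 62400/(1 + 33.09836·e^(−0.226t)) → 1 + 33.09836·e^(−0.226t) = 1.96845
e^(−0.226t) = 0.02926 → t = ln(34.17648)/0.226 = 3.53154/0.226

t ≈ 15.6 years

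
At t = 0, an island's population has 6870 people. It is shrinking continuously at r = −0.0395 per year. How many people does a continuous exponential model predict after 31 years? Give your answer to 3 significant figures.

P(31) = 6870 · e^(-0.0395·31) = 6870 · e^(-1.2245)
= 6870 · 0.2939 ≈ 2019.12

≈ 2,020 people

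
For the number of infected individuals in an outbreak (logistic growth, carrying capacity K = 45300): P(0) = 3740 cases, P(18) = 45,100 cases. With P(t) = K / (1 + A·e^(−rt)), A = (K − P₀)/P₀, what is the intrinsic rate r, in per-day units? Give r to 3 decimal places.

A = (45300 − 3740)/3740 = 11.1123
45100 = 45300/(1 + 11.1123·e^(−r·18)) → e^(−18r) = (1.00443 − 1)/11.1123 = 0.000399
r = −ln(0.000399)/18 = 7.82637/18

r ≈ 0.435 per day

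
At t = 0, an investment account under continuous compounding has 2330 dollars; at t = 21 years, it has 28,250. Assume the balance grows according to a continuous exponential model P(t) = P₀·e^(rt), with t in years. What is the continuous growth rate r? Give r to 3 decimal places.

28250 = 2330 · e^(r·21)
e^(21r) = 28250/2330 = 12.12446
r = ln(12.12446) / 21 = 2.49523 / 21

r ≈ 0.119 per year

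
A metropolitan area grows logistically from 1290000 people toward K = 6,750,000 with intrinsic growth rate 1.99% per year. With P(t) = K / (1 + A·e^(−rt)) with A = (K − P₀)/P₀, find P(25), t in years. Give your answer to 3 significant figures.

A = (6750000 − 1290000)/1290000 = 4.23256
P(25) = 6750000 / (1 + 4.23256·e^(−0.0199·25)) = 6750000 / (1 + 4.23256·0.608049)
= 6750000 / 3.5736 ≈ 1888850.39

≈ 1,890,000 people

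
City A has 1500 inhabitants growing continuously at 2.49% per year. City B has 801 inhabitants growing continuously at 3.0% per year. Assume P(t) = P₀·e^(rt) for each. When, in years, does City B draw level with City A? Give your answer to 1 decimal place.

1500·e^(0.0249t) = 801·e^(0.03t)
1500/801 = e^((0.03 − 0.0249)t) → ln(1.87266) = 0.0051·t
t = 0.62736 / 0.0051

t ≈ 123.0 years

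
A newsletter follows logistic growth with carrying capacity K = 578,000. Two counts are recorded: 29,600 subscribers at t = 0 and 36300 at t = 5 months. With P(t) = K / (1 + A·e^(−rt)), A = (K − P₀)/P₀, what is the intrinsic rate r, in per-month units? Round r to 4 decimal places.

A = (578000 − 29600)/29600 = 18.52703
36300 = 578000/(1 + 18.52703·e^(−r·5)) → e^(−5r) = (15.92287 − 1)/18.52703 = 0.805465
r = −ln(0.805465)/5 = 0.21634/5

r ≈ 0.0433 per month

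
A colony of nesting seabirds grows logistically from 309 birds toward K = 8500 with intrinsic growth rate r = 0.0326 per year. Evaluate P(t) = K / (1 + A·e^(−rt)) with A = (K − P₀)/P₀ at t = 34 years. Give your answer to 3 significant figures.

≈ 872 birds

A = (8500 − 309)/309 = 26.50809
P(34) = 8500 / (1 + 26.50809·e^(−0.0326·34)) = 8500 / (1 + 26.50809·0.330087)
= 8500 / 9.74997 ≈ 871.8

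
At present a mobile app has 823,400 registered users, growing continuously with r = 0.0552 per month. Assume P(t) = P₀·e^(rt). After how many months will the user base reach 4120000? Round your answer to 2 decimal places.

4120000 = 823400 · e^(0.0552·t)
t = ln(4120000/823400) / 0.0552 = ln(5.00364) / 0.0552 = 1.61017 / 0.0552

t ≈ 29.17 months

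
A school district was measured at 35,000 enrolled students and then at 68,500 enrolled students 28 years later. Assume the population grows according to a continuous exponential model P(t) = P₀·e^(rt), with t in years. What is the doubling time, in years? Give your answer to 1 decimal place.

r = ln(68500/35000) / 28 = ln(1.95714) / 28 ≈ 0.023982 per year
doubling time = ln 2 / |r| = 0.69315 / 0.023982

doubling time ≈ 28.9 years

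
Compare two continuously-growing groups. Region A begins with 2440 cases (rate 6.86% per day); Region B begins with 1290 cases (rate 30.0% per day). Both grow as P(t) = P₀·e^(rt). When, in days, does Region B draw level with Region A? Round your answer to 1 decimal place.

2440·e^(0.0686t) = 1290·e^(0.3t)
2440/1290 = e^((0.3 − 0.0686)t) → ln(1.89147) = 0.2314·t
t = 0.63736 / 0.2314

t ≈ 2.8 days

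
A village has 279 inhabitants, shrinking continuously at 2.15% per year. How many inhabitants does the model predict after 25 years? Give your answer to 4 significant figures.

P(25) = 279 · e^(-0.0215·25) = 279 · e^(-0.5375)
= 279 · 0.58421 ≈ 162.99

≈ 163.0 inhabitants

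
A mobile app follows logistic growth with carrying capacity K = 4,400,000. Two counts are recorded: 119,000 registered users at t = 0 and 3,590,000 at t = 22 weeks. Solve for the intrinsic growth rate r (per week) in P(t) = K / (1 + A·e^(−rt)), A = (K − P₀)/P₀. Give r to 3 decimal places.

A = (4400000 − 119000)/119000 = 35.97479
3590000 = 4400000/(1 + 35.97479·e^(−r·22)) → e^(−22r) = (1.22563 − 1)/35.97479 = 0.006272
r = −ln(0.006272)/22 = 5.07169/22

r ≈ 0.231 per week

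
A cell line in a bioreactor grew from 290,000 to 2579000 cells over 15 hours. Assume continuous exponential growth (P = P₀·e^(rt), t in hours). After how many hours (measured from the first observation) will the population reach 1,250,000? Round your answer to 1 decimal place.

t ≈ 10.0 hours

r = ln(2579000/290000) / 15 ≈ 0.145685 per hour
t = ln(1250000/290000) / r = 1.46102 / 0.145685 ≈ 10.029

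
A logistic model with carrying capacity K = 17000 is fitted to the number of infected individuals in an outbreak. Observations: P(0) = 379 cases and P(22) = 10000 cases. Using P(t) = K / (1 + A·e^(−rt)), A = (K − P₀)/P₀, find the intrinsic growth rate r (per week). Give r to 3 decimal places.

A = (17000 − 379)/379 = 43.85488
10000 = 17000/(1 + 43.85488·e^(−r·22)) → e^(−22r) = (1.7 − 1)/43.85488 = 0.015962
r = −ln(0.015962)/22 = 4.13756/22

r ≈ 0.188 per week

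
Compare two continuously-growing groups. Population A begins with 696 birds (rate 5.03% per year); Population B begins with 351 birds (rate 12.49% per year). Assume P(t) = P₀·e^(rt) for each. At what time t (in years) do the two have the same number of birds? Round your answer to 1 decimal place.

t ≈ 9.2 years

696·e^(0.0503t) = 351·e^(0.1249t)
696/351 = e^((0.1249 − 0.0503)t) → ln(1.98291) = 0.0746·t
t = 0.68456 / 0.0746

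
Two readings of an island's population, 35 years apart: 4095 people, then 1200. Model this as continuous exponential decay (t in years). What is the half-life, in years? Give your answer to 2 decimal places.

r = ln(1200/4095) / 35 = ln(0.29304) / 35 ≈ -0.03507 per year
half-life = ln 2 / |r| = 0.69315 / 0.03507

half-life ≈ 19.76 years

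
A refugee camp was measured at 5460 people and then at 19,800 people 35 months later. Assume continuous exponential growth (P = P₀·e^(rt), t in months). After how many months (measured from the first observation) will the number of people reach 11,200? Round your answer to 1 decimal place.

t ≈ 19.5 months

r = ln(19800/5460) / 35 ≈ 0.036807 per month
t = ln(11200/5460) / r = 0.71846 / 0.036807 ≈ 19.52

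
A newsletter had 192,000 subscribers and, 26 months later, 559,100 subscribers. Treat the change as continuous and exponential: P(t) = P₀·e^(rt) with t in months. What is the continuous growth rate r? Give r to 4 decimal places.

r ≈ 0.0411 per month

559100 = 192000 · e^(r·26)
e^(26r) = 559100/192000 = 2.91198
r = ln(2.91198) / 26 = 1.06883 / 26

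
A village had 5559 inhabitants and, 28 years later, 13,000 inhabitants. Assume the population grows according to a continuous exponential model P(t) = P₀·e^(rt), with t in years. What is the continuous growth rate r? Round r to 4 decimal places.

13000 = 5559 · e^(r·28)
e^(28r) = 13000/5559 = 2.33855
r = ln(2.33855) / 28 = 0.84953 / 28

r ≈ 0.0303 per year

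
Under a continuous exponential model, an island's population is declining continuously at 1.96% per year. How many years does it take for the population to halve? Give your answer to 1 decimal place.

half-life ≈ 35.4 years

half-life = ln(2) / |r| = 0.69315 / 0.0196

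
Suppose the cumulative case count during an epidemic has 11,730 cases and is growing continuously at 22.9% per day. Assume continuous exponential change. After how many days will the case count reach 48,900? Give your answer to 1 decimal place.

t ≈ 6.2 days

48900 = 11730 · e^(0.229·t)
t = ln(48900/11730) / 0.229 = ln(4.1688) / 0.229 = 1.42763 / 0.229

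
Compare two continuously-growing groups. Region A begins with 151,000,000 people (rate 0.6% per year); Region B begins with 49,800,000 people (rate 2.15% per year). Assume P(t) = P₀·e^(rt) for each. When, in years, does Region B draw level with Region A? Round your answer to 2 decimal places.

151000000·e^(0.006t) = 49800000·e^(0.0215t)
151000000/49800000 = e^((0.0215 − 0.006)t) → ln(3.03213) = 0.0155·t
t = 1.10926 / 0.0155

t ≈ 71.57 years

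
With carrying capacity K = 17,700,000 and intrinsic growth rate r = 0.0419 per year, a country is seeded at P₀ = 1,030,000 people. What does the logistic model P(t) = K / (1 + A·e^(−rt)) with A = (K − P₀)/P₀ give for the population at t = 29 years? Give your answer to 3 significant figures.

A = (17700000 − 1030000)/1030000 = 16.18447
P(29) = 17700000 / (1 + 16.18447·e^(−0.0419·29)) = 17700000 / (1 + 16.18447·0.29668)
= 17700000 / 5.80161 ≈ 3050875.7

≈ 3,050,000 people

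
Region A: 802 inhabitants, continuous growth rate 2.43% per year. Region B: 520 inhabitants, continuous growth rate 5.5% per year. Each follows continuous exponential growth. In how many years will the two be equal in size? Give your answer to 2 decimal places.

t ≈ 14.11 years

802·e^(0.0243t) = 520·e^(0.055t)
802/520 = e^((0.055 − 0.0243)t) → ln(1.54231) = 0.0307·t
t = 0.43328 / 0.0307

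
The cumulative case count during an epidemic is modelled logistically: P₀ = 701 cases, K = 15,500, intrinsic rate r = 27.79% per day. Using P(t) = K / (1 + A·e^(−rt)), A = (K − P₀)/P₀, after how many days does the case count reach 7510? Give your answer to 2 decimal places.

A = (15500 − 701)/701 = 21.11127
7510 = 15500/(1 + 21.11127·e^(−0.2779t)) → 1 + 21.11127·e^(−0.2779t) = 2.06391
e^(−0.2779t) = 0.050396 → t = ln(19.84301)/0.2779 = 2.98785/0.2779

t ≈ 10.75 days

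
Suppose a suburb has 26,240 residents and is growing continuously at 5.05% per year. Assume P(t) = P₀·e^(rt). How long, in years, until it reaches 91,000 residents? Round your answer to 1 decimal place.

91000 = 26240 · e^(0.0505·t)
t = ln(91000/26240) / 0.0505 = ln(3.46799) / 0.0505 = 1.24357 / 0.0505

t ≈ 24.6 years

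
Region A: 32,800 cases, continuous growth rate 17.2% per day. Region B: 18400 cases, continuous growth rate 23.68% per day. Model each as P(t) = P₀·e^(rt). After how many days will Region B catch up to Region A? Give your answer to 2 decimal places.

32800·e^(0.172t) = 18400·e^(0.2368t)
32800/18400 = e^((0.2368 − 0.172)t) → ln(1.78261) = 0.0648·t
t = 0.57808 / 0.0648

t ≈ 8.92 days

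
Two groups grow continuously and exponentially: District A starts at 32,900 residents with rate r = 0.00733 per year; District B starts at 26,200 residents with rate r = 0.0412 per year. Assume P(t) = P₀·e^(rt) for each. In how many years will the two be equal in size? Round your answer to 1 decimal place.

32900·e^(0.00733t) = 26200·e^(0.0412t)
32900/26200 = e^((0.0412 − 0.00733)t) → ln(1.25573) = 0.03387·t
t = 0.22771 / 0.03387

t ≈ 6.7 years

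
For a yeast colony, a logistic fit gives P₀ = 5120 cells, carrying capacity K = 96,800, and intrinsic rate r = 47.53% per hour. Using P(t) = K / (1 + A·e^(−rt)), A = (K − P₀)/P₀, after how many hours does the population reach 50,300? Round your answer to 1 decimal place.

A = (96800 − 5120)/5120 = 17.90625
50300 = 96800/(1 + 17.90625·e^(−0.4753t)) → 1 + 17.90625·e^(−0.4753t) = 1.92445
e^(−0.4753t) = 0.051627 → t = ln(19.36956)/0.4753 = 2.9637/0.4753

t ≈ 6.2 hours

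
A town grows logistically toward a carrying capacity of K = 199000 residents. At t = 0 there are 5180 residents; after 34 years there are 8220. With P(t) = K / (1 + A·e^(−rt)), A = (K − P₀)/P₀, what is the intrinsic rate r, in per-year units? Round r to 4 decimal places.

r ≈ 0.0140 per year

A = (199000 − 5180)/5180 = 37.41699
8220 = 199000/(1 + 37.41699·e^(−r·34)) → e^(−34r) = (24.20925 − 1)/37.41699 = 0.620286
r = −ln(0.620286)/34 = 0.47757/34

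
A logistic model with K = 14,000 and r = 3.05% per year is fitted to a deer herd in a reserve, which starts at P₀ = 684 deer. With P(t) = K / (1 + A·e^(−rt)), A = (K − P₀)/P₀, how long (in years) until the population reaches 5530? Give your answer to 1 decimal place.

t ≈ 83.4 years

A = (14000 − 684)/684 = 19.46784
5530 = 14000/(1 + 19.46784·e^(−0.0305t)) → 1 + 19.46784·e^(−0.0305t) = 2.53165
e^(−0.0305t) = 0.078676 → t = ln(12.71041)/0.0305 = 2.54242/0.0305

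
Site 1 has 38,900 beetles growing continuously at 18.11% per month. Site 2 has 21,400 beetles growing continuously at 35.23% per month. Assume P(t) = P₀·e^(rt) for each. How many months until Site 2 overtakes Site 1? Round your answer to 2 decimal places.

t ≈ 3.49 months

38900·e^(0.1811t) = 21400·e^(0.3523t)
38900/21400 = e^((0.3523 − 0.1811)t) → ln(1.81776) = 0.1712·t
t = 0.5976 / 0.1712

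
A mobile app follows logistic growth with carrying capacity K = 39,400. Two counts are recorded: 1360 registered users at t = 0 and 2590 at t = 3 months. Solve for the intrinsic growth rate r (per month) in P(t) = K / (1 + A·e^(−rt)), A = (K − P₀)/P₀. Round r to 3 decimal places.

A = (39400 − 1360)/1360 = 27.97059
2590 = 39400/(1 + 27.97059·e^(−r·3)) → e^(−3r) = (15.21236 − 1)/27.97059 = 0.508118
r = −ln(0.508118)/3 = 0.67704/3

r ≈ 0.226 per month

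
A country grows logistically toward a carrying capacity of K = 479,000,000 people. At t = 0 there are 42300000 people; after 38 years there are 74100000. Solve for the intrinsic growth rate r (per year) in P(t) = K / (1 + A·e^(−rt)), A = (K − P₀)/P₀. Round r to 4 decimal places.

r ≈ 0.0167 per year

A = (479000000 − 42300000)/42300000 = 10.32388
74100000 = 479000000/(1 + 10.32388·e^(−r·38)) → e^(−38r) = (6.46424 − 1)/10.32388 = 0.529282
r = −ln(0.529282)/38 = 0.63623/38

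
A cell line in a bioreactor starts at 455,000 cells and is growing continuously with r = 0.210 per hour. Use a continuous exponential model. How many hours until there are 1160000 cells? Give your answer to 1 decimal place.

t ≈ 4.5 hours

1160000 = 455000 · e^(0.21·t)
t = ln(1160000/455000) / 0.21 = ln(2.54945) / 0.21 = 0.93588 / 0.21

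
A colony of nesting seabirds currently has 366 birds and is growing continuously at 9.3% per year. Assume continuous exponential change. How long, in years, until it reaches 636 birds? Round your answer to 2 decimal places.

t ≈ 5.94 years

636 = 366 · e^(0.093·t)
t = ln(636/366) / 0.093 = ln(1.7377) / 0.093 = 0.55257 / 0.093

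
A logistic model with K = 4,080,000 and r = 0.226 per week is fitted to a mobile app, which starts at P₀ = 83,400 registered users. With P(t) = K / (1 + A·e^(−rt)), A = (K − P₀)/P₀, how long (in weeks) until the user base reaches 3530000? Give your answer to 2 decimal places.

A = (4080000 − 83400)/83400 = 47.92086
3530000 = 4080000/(1 + 47.92086·e^(−0.226t)) → 1 + 47.92086·e^(−0.226t) = 1.15581
e^(−0.226t) = 0.003251 → t = ln(307.56481)/0.226 = 5.72869/0.226

t ≈ 25.35 weeks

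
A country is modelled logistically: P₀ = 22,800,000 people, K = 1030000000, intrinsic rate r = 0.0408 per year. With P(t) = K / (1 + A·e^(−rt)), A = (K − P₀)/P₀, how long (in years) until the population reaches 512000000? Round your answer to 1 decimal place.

A = (1030000000 − 22800000)/22800000 = 44.17544
512000000 = 1030000000/(1 + 44.17544·e^(−0.0408t)) → 1 + 44.17544·e^(−0.0408t) = 2.01172
e^(−0.0408t) = 0.022902 → t = ln(43.66375)/0.0408 = 3.77652/0.0408

t ≈ 92.6 years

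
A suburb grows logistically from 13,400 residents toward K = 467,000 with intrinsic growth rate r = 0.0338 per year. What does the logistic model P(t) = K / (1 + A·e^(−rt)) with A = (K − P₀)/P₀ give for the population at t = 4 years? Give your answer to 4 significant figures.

A = (467000 − 13400)/13400 = 33.85075
P(4) = 467000 / (1 + 33.85075·e^(−0.0338·4)) = 467000 / (1 + 33.85075·0.873541)
= 467000 / 30.57002 ≈ 15276.4

≈ 15,280 residents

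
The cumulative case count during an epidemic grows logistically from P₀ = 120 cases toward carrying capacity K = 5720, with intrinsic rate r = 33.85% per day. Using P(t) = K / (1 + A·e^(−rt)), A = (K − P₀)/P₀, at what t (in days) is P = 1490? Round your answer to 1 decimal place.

t ≈ 8.3 days

A = (5720 − 120)/120 = 46.66667
1490 = 5720/(1 + 46.66667·e^(−0.3385t)) → 1 + 46.66667·e^(−0.3385t) = 3.83893
e^(−0.3385t) = 0.060834 → t = ln(16.43814)/0.3385 = 2.7996/0.3385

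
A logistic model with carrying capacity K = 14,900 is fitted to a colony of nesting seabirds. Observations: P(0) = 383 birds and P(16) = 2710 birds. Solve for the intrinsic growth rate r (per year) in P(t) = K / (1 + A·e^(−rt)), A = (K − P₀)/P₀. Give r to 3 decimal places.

A = (14900 − 383)/383 = 37.90339
2710 = 14900/(1 + 37.90339·e^(−r·16)) → e^(−16r) = (5.49815 − 1)/37.90339 = 0.118674
r = −ln(0.118674)/16 = 2.13137/16

r ≈ 0.133 per year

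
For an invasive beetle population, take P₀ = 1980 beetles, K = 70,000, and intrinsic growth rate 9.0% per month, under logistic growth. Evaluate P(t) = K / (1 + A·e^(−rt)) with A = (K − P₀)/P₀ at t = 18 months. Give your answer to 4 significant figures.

A = (70000 − 1980)/1980 = 34.35354
P(18) = 70000 / (1 + 34.35354·e^(−0.09·18)) = 70000 / (1 + 34.35354·0.197899)
= 70000 / 7.79852 ≈ 8976.06

≈ 8,976 beetles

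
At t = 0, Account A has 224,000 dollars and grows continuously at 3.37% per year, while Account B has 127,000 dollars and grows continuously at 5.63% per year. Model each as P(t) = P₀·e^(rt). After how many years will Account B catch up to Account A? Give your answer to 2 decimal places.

t ≈ 25.11 years

224000·e^(0.0337t) = 127000·e^(0.0563t)
224000/127000 = e^((0.0563 − 0.0337)t) → ln(1.76378) = 0.0226·t
t = 0.56746 / 0.0226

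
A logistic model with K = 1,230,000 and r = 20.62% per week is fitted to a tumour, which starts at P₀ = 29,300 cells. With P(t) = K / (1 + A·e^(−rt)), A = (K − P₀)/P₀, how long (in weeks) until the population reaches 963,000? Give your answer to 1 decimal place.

t ≈ 24.2 weeks

A = (1230000 − 29300)/29300 = 40.97952
963000 = 1230000/(1 + 40.97952·e^(−0.2062t)) → 1 + 40.97952·e^(−0.2062t) = 1.27726
e^(−0.2062t) = 0.006766 → t = ln(147.80255)/0.2062 = 4.99588/0.2062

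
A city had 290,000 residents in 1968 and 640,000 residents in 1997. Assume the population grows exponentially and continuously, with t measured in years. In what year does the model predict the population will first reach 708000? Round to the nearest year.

r = ln(640000/290000) / 29 = 0.79159/29 ≈ 0.027296 per year
t = ln(708000/290000) / r = 0.89256/0.027296 ≈ 32.7 years after 1968

year 2001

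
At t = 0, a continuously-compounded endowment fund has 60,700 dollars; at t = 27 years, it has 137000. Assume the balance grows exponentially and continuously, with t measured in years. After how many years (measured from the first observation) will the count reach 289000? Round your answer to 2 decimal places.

t ≈ 51.76 years

r = ln(137000/60700) / 27 ≈ 0.03015 per year
t = ln(289000/60700) / r = 1.56048 / 0.03015 ≈ 51.758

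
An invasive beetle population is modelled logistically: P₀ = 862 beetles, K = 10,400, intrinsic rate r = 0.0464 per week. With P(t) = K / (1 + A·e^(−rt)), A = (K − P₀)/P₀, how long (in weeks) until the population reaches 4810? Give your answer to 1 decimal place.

A = (10400 − 862)/862 = 11.06497
4810 = 10400/(1 + 11.06497·e^(−0.0464t)) → 1 + 11.06497·e^(−0.0464t) = 2.16216
e^(−0.0464t) = 0.105031 → t = ln(9.52102)/0.0464 = 2.2535/0.0464

t ≈ 48.6 weeks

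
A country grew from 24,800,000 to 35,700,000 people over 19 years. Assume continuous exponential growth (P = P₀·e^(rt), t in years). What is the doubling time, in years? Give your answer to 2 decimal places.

r = ln(35700000/24800000) / 19 = ln(1.43952) / 19 ≈ 0.019174 per year
doubling time = ln 2 / |r| = 0.69315 / 0.019174

doubling time ≈ 36.15 years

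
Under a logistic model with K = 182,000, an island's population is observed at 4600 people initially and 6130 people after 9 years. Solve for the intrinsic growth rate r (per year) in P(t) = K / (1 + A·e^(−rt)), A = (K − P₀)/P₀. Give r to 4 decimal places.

A = (182000 − 4600)/4600 = 38.56522
6130 = 182000/(1 + 38.56522·e^(−r·9)) → e^(−9r) = (29.69005 − 1)/38.56522 = 0.743936
r = −ln(0.743936)/9 = 0.2958/9

r ≈ 0.0329 per year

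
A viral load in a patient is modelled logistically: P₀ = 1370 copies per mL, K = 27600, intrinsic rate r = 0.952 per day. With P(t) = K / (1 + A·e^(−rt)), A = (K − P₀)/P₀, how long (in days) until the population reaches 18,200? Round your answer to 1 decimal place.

A = (27600 − 1370)/1370 = 19.14599
18200 = 27600/(1 + 19.14599·e^(−0.952t)) → 1 + 19.14599·e^(−0.952t) = 1.51648
e^(−0.952t) = 0.026976 → t = ln(37.06989)/0.952 = 3.6128/0.952

t ≈ 3.8 days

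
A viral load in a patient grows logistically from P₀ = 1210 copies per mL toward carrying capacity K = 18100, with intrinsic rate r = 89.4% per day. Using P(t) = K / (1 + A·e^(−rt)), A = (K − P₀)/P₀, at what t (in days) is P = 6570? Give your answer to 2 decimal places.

t ≈ 2.32 days

A = (18100 − 1210)/1210 = 13.95868
6570 = 18100/(1 + 13.95868·e^(−0.894t)) → 1 + 13.95868·e^(−0.894t) = 2.75495
e^(−0.894t) = 0.125724 → t = ln(7.9539)/0.894 = 2.07366/0.894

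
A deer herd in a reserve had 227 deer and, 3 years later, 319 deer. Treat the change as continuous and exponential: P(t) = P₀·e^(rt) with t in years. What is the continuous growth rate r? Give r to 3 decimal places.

319 = 227 · e^(r·3)
e^(3r) = 319/227 = 1.40529
r = ln(1.40529) / 3 = 0.34024 / 3

r ≈ 0.113 per year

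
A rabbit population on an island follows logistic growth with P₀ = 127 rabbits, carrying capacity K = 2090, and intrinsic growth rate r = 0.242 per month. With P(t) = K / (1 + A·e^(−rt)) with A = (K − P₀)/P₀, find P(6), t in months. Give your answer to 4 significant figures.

A = (2090 − 127)/127 = 15.45669
P(6) = 2090 / (1 + 15.45669·e^(−0.242·6)) = 2090 / (1 + 15.45669·0.234102)
= 2090 / 4.61844 ≈ 452.53

≈ 452.5 rabbits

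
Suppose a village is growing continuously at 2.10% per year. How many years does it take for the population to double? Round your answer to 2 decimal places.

doubling time ≈ 33.01 years

doubling time = ln(2) / |r| = 0.69315 / 0.021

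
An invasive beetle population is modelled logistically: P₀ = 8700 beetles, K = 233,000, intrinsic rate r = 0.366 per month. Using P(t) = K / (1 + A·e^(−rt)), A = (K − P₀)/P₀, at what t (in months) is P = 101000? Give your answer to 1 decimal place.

A = (233000 − 8700)/8700 = 25.78161
101000 = 233000/(1 + 25.78161·e^(−0.366t)) → 1 + 25.78161·e^(−0.366t) = 2.30693
e^(−0.366t) = 0.050692 → t = ln(19.72684)/0.366 = 2.98198/0.366

t ≈ 8.1 months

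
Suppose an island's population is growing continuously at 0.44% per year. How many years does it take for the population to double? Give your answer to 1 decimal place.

doubling time = ln(2) / |r| = 0.69315 / 0.0044

doubling time ≈ 157.5 years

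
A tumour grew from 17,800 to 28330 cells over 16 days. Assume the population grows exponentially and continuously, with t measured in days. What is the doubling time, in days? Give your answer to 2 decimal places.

r = ln(28330/17800) / 16 = ln(1.59157) / 16 ≈ 0.029045 per day
doubling time = ln 2 / |r| = 0.69315 / 0.029045

doubling time ≈ 23.86 days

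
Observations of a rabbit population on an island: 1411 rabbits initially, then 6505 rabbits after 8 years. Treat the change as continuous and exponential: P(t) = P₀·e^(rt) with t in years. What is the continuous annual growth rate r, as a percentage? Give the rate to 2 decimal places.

r ≈ 19.10% per year

6505 = 1411 · e^(r·8)
e^(8r) = 6505/1411 = 4.61021
r = ln(4.61021) / 8 = 1.52827 / 8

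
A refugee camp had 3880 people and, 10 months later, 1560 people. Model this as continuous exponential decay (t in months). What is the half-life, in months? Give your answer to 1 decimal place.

half-life ≈ 7.6 months

r = ln(1560/3880) / 10 = ln(0.40206) / 10 ≈ -0.091115 per month
half-life = ln 2 / |r| = 0.69315 / 0.091115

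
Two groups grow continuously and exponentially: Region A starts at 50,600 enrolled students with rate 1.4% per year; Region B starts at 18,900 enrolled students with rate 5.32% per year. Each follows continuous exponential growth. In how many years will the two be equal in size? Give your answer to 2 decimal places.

50600·e^(0.014t) = 18900·e^(0.0532t)
50600/18900 = e^((0.0532 − 0.014)t) → ln(2.67725) = 0.0392·t
t = 0.98479 / 0.0392

t ≈ 25.12 years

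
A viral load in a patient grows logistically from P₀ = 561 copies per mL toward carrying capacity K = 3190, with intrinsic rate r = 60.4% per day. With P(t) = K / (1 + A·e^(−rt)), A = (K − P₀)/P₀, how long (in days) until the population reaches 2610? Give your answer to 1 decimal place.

t ≈ 5.0 days

A = (3190 − 561)/561 = 4.68627
2610 = 3190/(1 + 4.68627·e^(−0.604t)) → 1 + 4.68627·e^(−0.604t) = 1.22222
e^(−0.604t) = 0.04742 → t = ln(21.08824)/0.604 = 3.04872/0.604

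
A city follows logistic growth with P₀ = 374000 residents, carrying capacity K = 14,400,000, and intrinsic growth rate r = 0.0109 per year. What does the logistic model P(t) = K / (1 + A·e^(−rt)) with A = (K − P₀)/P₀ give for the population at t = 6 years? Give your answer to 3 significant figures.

A = (14400000 − 374000)/374000 = 37.50267
P(6) = 14400000 / (1 + 37.50267·e^(−0.0109·6)) = 14400000 / (1 + 37.50267·0.936693)
= 14400000 / 36.12848 ≈ 398577.51

≈ 399,000 residents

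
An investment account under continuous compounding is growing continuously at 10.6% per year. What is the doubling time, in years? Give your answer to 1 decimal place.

doubling time = ln(2) / |r| = 0.69315 / 0.106

doubling time ≈ 6.5 years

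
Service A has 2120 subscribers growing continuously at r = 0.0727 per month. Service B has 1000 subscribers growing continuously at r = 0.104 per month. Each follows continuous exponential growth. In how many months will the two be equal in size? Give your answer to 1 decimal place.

2120·e^(0.0727t) = 1000·e^(0.104t)
2120/1000 = e^((0.104 − 0.0727)t) → ln(2.12) = 0.0313·t
t = 0.75142 / 0.0313

t ≈ 24.0 months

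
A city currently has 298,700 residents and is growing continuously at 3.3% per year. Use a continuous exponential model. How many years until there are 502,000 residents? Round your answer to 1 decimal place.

t ≈ 15.7 years

502000 = 298700 · e^(0.033·t)
t = ln(502000/298700) / 0.033 = ln(1.68062) / 0.033 = 0.51916 / 0.033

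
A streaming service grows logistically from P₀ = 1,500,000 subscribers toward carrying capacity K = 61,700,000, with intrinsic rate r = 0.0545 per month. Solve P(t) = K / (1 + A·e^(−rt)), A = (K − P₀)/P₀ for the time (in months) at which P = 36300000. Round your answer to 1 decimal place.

A = (61700000 − 1500000)/1500000 = 40.13333
36300000 = 61700000/(1 + 40.13333·e^(−0.0545t)) → 1 + 40.13333·e^(−0.0545t) = 1.69972
e^(−0.0545t) = 0.017435 → t = ln(57.35591)/0.0545 = 4.04928/0.0545

t ≈ 74.3 months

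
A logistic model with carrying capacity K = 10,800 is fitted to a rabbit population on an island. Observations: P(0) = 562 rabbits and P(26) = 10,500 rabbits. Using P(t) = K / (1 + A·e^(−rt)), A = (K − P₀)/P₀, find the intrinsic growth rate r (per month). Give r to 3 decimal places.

A = (10800 − 562)/562 = 18.21708
10500 = 10800/(1 + 18.21708·e^(−r·26)) → e^(−26r) = (1.02857 − 1)/18.21708 = 0.001568
r = −ln(0.001568)/26 = 6.45771/26

r ≈ 0.248 per month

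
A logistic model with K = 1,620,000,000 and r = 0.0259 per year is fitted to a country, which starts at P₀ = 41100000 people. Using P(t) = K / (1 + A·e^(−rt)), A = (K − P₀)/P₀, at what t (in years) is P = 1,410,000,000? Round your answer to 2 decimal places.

t ≈ 214.39 years

A = (1620000000 − 41100000)/41100000 = 38.41606
1410000000 = 1620000000/(1 + 38.41606·e^(−0.0259t)) → 1 + 38.41606·e^(−0.0259t) = 1.14894
e^(−0.0259t) = 0.003877 → t = ln(257.93639)/0.0259 = 5.55271/0.0259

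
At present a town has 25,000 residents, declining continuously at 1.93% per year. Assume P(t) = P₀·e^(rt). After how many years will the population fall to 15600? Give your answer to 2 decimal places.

15600 = 25000 · e^(-0.0193·t)
t = ln(15600/25000) / -0.0193 = ln(0.624) / -0.0193 = -0.4716 / -0.0193

t ≈ 24.44 years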